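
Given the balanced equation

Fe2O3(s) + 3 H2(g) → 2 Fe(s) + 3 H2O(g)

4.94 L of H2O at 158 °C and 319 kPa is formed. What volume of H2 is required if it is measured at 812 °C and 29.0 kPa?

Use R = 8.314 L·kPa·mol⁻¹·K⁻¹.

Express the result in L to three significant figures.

n(H2O) = PV/RT = (319 × 4.94) / (8.314 × 431.15) = 0.4396 mol
n(H2) = (3/3) × 0.4396 = 0.4396 mol
V = nRT/P = 0.4396 × 8.314 × 1085.15 / 29.0 = 136.8 L

137 L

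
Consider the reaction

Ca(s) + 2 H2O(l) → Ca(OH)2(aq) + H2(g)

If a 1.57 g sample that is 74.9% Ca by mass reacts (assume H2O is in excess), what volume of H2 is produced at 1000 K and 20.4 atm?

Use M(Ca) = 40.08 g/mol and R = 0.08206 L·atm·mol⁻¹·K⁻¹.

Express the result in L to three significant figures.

mass of Ca = 1.57 × 74.9/100 = 1.176 g
n(Ca) = 1.176 / 40.08 = 0.02934 mol
n(H2) = (1/1) × 0.02934 = 0.02934 mol
V = nRT/P = 0.02934 × 0.08206 × 1000 / 20.4 = 0.1180 L

0.118 L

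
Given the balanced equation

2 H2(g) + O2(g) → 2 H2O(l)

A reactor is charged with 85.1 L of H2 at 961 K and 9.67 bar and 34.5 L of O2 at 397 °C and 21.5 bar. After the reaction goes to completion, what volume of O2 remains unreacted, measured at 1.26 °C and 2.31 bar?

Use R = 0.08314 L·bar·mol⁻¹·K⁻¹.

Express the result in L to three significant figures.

n(H2) = PV/RT = (9.67 × 85.1) / (0.08314 × 961) = 10.30 mol
n(O2) = PV/RT = (21.5 × 34.5) / (0.08314 × 670.15) = 13.31 mol
For 10.30 mol H2, stoichiometry requires (1/2) × 10.30 = 5.150 mol O2; 13.31 mol is available, so H2 is limiting.
n(O2) consumed = (1/2) × 10.30 = 5.150 mol; remaining = 13.31 − 5.150 = 8.160 mol
V(O2) = nRT/P = 8.160 × 0.08314 × 274.41 / 2.31 = 80.59 L

80.6 L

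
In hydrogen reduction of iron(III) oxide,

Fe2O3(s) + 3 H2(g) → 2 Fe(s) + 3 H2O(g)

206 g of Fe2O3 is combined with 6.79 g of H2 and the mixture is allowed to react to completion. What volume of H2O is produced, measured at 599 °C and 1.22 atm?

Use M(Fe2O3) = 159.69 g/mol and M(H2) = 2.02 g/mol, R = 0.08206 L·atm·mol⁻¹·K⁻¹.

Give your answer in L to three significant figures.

n(Fe2O3) = 206 / 159.69 = 1.290 mol
n(H2) = 6.79 / 2.02 = 3.361 mol
For 1.290 mol Fe2O3, stoichiometry requires (3/1) × 1.290 = 3.870 mol H2; 3.361 mol is available, so H2 is limiting.
n(H2O) = (3/3) × 3.361 = 3.361 mol
V(H2O) = nRT/P = 3.361 × 0.08206 × 872.15 / 1.22 = 197.2 L

197 L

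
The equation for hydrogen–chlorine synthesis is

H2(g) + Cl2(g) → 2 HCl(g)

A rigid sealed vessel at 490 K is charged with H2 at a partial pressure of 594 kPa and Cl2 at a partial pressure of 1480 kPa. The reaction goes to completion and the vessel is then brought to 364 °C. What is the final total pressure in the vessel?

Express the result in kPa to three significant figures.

2700 kPa

With V and T fixed, P_i ∝ n_i, so the mole ratios apply directly to partial pressures at 490 K.
P(Cl2) required for 594 kPa of H2 = (1/1) × 594 = 594.0 kPa; available 1480 kPa, so H2 is limiting.
P(Cl2) remaining = 1480 − (1/1) × 594 = 886.0 kPa
P(gaseous products) = (2)/1 × 594 = 1188 kPa
P_total at 490 K = 886.0 + 1188 = 2074 kPa
Scaling to 364 °C: P = 2074 × 637.15/490 = 2697 kPa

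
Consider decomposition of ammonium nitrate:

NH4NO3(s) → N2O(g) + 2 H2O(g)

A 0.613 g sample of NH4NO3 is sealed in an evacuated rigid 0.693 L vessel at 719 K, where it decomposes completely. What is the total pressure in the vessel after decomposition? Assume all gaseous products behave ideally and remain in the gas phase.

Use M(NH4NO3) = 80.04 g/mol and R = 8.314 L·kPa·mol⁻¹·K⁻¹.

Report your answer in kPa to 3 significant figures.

n(NH4NO3) = 0.613 / 80.04 = 0.007659 mol
n(gas produced) = (3/1) × 0.007659 = 0.02298 mol
P = nRT/V = 0.02298 × 8.314 × 719 / 0.693 = 198.2 kPa

198 kPa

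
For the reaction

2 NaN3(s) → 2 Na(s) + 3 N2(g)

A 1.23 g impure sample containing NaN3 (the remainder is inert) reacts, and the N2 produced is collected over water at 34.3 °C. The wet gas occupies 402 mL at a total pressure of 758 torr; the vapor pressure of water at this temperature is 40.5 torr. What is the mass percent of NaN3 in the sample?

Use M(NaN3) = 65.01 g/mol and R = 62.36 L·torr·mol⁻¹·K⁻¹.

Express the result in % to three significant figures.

53.0 %

P(N2) = 758 − 40.5 = 717.5 torr
n(N2) = PV/RT = (717.5 × 0.4020) / (62.36 × 307.45) = 0.01504 mol
n(NaN3) = (2/3) × 0.01504 = 0.01003 mol
m(NaN3) = 0.01003 × 65.01 = 0.6521 g
%NaN3 = 0.6521 / 1.23 × 100 = 53.02%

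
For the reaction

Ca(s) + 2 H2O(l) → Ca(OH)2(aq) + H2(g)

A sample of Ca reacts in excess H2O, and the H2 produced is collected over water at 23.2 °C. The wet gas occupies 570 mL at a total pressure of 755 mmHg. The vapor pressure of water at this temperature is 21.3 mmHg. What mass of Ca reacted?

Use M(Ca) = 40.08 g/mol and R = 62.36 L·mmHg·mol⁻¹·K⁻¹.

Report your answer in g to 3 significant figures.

P(H2) = 755 − 21.3 = 733.7 mmHg
n(H2) = PV/RT = (733.7 × 0.5700) / (62.36 × 296.35) = 0.02263 mol
n(Ca) = (1/1) × 0.02263 = 0.02263 mol
m(Ca) = 0.02263 × 40.08 = 0.9070 g

0.907 g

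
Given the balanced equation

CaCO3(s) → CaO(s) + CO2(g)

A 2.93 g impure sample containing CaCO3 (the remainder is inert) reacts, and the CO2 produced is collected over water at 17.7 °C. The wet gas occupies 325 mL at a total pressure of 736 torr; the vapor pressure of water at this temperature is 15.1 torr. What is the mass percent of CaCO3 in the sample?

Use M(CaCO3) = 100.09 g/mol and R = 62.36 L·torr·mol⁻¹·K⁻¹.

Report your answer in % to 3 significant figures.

P(CO2) = 736 − 15.1 = 720.9 torr
n(CO2) = PV/RT = (720.9 × 0.3250) / (62.36 × 290.85) = 0.01292 mol
n(CaCO3) = (1/1) × 0.01292 = 0.01292 mol
m(CaCO3) = 0.01292 × 100.09 = 1.293 g
%CaCO3 = 1.293 / 2.93 × 100 = 44.13%

44.1 %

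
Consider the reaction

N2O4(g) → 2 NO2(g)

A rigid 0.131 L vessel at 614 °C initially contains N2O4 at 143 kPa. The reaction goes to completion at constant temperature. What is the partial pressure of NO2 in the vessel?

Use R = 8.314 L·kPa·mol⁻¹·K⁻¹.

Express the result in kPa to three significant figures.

286 kPa

n(N2O4)₀ = PV/RT = (143 × 0.131) / (8.314 × 887.15) = 0.002540 mol
n(NO2) = (2/1) × 0.002540 = 0.005080 mol
P(NO2) = nRT/V = 0.005080 × 8.314 × 887.15 / 0.131 = 286.0 kPa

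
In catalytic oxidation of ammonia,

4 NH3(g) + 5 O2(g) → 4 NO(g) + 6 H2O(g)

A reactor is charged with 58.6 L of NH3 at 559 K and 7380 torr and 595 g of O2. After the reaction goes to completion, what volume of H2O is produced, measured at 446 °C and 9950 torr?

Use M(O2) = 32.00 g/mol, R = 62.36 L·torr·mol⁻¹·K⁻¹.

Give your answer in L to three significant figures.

n(NH3) = PV/RT = (7380 × 58.6) / (62.36 × 559) = 12.41 mol
n(O2) = 595 / 32.00 = 18.59 mol
For 12.41 mol NH3, stoichiometry requires (5/4) × 12.41 = 15.51 mol O2; 18.59 mol is available, so NH3 is limiting.
n(H2O) = (6/4) × 12.41 = 18.62 mol
V(H2O) = nRT/P = 18.62 × 62.36 × 719.15 / 9950 = 83.92 L

83.9 L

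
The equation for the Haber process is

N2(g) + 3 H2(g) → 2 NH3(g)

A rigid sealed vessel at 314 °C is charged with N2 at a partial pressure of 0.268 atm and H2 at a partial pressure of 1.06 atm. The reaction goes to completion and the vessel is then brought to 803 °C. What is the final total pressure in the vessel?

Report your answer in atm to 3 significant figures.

Because the vessel is rigid and T is held at 314 °C, work the stoichiometry in partial pressures (P_i = n_iRT/V).
P(H2) required for 0.268 atm of N2 = (3/1) × 0.268 = 0.8040 atm; available 1.06 atm, so N2 is limiting.
P(H2) remaining = 1.06 − (3/1) × 0.268 = 0.2560 atm
P(gaseous products) = (2)/1 × 0.268 = 0.5360 atm
P_total at 314 °C = 0.2560 + 0.5360 = 0.7920 atm
Scaling to 803 °C: P = 0.7920 × 1076.15/587.15 = 1.452 atm

1.45 atm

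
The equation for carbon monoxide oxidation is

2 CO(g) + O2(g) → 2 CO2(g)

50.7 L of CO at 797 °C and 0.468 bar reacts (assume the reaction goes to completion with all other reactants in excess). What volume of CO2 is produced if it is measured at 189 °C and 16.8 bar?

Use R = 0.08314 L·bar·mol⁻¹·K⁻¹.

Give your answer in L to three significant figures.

n(CO) = PV/RT = (0.468 × 50.7) / (0.08314 × 1070.15) = 0.2667 mol
n(CO2) = (2/2) × 0.2667 = 0.2667 mol
V = nRT/P = 0.2667 × 0.08314 × 462.15 / 16.8 = 0.6100 L

0.610 L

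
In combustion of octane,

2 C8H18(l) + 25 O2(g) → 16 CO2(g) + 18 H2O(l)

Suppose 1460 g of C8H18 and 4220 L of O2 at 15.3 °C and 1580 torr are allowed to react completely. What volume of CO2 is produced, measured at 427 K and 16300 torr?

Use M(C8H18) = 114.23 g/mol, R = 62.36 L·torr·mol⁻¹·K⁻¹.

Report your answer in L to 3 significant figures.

167 L

n(C8H18) = 1460 / 114.23 = 12.78 mol
n(O2) = PV/RT = (1580 × 4220) / (62.36 × 288.45) = 370.7 mol
For 12.78 mol C8H18, stoichiometry requires (25/2) × 12.78 = 159.8 mol O2; 370.7 mol is available, so C8H18 is limiting.
n(CO2) = (16/2) × 12.78 = 102.2 mol
V(CO2) = nRT/P = 102.2 × 62.36 × 427 / 16300 = 167.0 L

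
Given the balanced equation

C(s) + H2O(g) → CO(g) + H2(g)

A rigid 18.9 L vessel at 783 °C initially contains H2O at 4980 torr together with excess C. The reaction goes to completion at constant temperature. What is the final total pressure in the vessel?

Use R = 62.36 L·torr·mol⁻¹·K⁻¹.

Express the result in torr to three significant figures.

Since T and V are fixed, P_final/P_initial = n_final/n_initial = 2/1.
P_final = (2/1) × 4980 = 9960 torr

9960 torr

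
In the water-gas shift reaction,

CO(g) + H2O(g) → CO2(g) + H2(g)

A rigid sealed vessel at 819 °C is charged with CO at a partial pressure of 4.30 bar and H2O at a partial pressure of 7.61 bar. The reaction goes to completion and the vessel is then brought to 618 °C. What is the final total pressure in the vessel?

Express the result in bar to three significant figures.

At constant V, partial pressures at 819 °C are proportional to moles, so apply stoichiometry directly to pressures.
P(H2O) required for 4.30 bar of CO = (1/1) × 4.30 = 4.300 bar; available 7.61 bar, so CO is limiting.
P(H2O) remaining = 7.61 − (1/1) × 4.30 = 3.310 bar
P(gaseous products) = (1+1)/1 × 4.30 = 8.600 bar
P_total at 819 °C = 3.310 + 8.600 = 11.91 bar
Scaling to 618 °C: P = 11.91 × 891.15/1092.15 = 9.718 bar

9.72 bar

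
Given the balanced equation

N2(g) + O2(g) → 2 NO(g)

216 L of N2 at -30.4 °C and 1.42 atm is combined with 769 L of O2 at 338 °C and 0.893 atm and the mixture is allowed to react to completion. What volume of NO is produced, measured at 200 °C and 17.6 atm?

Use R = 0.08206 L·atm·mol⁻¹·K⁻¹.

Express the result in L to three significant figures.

60.4 L

n(N2) = PV/RT = (1.42 × 216) / (0.08206 × 242.75) = 15.40 mol
n(O2) = PV/RT = (0.893 × 769) / (0.08206 × 611.15) = 13.69 mol
For 15.40 mol N2, stoichiometry requires (1/1) × 15.40 = 15.40 mol O2; 13.69 mol is available, so O2 is limiting.
n(NO) = (2/1) × 13.69 = 27.38 mol
V(NO) = nRT/P = 27.38 × 0.08206 × 473.15 / 17.6 = 60.40 L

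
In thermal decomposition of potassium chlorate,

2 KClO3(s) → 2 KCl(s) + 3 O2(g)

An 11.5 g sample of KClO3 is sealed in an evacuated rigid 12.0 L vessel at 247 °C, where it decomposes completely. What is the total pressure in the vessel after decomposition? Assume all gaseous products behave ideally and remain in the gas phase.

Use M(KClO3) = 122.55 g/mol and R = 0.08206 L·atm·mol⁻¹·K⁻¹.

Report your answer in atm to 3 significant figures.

0.501 atm

n(KClO3) = 11.5 / 122.55 = 0.09384 mol
n(gas produced) = (3/2) × 0.09384 = 0.1408 mol
P = nRT/V = 0.1408 × 0.08206 × 520.15 / 12.0 = 0.5008 atm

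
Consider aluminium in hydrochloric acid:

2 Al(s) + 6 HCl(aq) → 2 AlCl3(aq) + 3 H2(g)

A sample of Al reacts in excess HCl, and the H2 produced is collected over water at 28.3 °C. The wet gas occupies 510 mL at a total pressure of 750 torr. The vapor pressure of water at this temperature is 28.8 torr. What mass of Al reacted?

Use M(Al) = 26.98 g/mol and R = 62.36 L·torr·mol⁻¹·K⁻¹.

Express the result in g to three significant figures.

0.352 g

P(H2) = 750 − 28.8 = 721.2 torr
n(H2) = PV/RT = (721.2 × 0.5100) / (62.36 × 301.45) = 0.01957 mol
n(Al) = (2/3) × 0.01957 = 0.01305 mol
m(Al) = 0.01305 × 26.98 = 0.3521 g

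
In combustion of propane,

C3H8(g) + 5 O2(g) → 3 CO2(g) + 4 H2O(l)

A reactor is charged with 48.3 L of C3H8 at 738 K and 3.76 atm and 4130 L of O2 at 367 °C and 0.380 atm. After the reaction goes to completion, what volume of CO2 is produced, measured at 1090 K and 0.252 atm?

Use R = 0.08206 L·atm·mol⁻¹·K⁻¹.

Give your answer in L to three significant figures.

n(C3H8) = PV/RT = (3.76 × 48.3) / (0.08206 × 738) = 2.999 mol
n(O2) = PV/RT = (0.380 × 4130) / (0.08206 × 640.15) = 29.88 mol
For 2.999 mol C3H8, stoichiometry requires (5/1) × 2.999 = 15.00 mol O2; 29.88 mol is available, so C3H8 is limiting.
n(CO2) = (3/1) × 2.999 = 8.997 mol
V(CO2) = nRT/P = 8.997 × 0.08206 × 1090 / 0.252 = 3193 L

3190 L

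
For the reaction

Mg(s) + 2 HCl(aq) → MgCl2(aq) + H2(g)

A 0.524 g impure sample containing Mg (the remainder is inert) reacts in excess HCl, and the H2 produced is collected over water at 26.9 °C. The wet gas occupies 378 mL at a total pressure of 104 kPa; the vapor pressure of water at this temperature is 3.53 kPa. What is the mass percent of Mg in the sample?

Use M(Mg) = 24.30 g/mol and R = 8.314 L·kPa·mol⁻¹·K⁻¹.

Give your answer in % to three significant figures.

70.6 %

P(H2) = 104 − 3.53 = 100.5 kPa
n(H2) = PV/RT = (100.5 × 0.3780) / (8.314 × 300.05) = 0.01523 mol
n(Mg) = (1/1) × 0.01523 = 0.01523 mol
m(Mg) = 0.01523 × 24.30 = 0.3701 g
%Mg = 0.3701 / 0.524 × 100 = 70.63%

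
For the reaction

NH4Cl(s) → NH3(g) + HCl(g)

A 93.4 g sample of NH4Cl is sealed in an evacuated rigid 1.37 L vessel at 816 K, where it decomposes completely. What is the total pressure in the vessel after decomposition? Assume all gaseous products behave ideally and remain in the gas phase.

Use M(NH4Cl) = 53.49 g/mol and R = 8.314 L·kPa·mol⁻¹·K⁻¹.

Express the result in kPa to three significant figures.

n(NH4Cl) = 93.4 / 53.49 = 1.746 mol
n(gas produced) = (2/1) × 1.746 = 3.492 mol
P = nRT/V = 3.492 × 8.314 × 816 / 1.37 = 17290 kPa

17300 kPa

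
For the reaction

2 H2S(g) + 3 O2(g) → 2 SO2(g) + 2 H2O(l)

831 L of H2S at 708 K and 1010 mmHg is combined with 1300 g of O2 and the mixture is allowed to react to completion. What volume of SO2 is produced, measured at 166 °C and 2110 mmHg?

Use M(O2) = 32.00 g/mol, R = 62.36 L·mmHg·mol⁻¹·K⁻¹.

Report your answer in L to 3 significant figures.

247 L

n(H2S) = PV/RT = (1010 × 831) / (62.36 × 708) = 19.01 mol
n(O2) = 1300 / 32.00 = 40.62 mol
For 19.01 mol H2S, stoichiometry requires (3/2) × 19.01 = 28.52 mol O2; 40.62 mol is available, so H2S is limiting.
n(SO2) = (2/2) × 19.01 = 19.01 mol
V(SO2) = nRT/P = 19.01 × 62.36 × 439.15 / 2110 = 246.7 L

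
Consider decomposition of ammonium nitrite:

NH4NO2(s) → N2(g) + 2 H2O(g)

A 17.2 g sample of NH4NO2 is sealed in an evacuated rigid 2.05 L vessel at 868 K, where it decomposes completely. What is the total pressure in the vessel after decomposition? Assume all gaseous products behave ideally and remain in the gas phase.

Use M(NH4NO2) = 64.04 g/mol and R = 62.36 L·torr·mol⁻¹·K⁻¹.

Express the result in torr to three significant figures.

n(NH4NO2) = 17.2 / 64.04 = 0.2686 mol
n(gas produced) = (3/1) × 0.2686 = 0.8058 mol
P = nRT/V = 0.8058 × 62.36 × 868 / 2.05 = 21280 torr

21300 torr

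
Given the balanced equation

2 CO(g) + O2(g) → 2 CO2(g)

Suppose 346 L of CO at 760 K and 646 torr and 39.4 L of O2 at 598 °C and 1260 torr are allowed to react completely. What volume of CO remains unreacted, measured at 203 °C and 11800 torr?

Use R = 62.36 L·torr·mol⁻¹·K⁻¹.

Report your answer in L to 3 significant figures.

7.27 L

n(CO) = PV/RT = (646 × 346) / (62.36 × 760) = 4.716 mol
n(O2) = PV/RT = (1260 × 39.4) / (62.36 × 871.15) = 0.9138 mol
For 4.716 mol CO, stoichiometry requires (1/2) × 4.716 = 2.358 mol O2; 0.9138 mol is available, so O2 is limiting.
n(CO) consumed = (2/1) × 0.9138 = 1.828 mol; remaining = 4.716 − 1.828 = 2.888 mol
V(CO) = nRT/P = 2.888 × 62.36 × 476.15 / 11800 = 7.267 L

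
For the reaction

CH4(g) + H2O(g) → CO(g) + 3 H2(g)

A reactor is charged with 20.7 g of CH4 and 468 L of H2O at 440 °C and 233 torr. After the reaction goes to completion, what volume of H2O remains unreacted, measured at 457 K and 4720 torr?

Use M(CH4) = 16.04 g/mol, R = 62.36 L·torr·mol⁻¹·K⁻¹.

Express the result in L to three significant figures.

7.01 L

n(CH4) = 20.7 / 16.04 = 1.291 mol
n(H2O) = PV/RT = (233 × 468) / (62.36 × 713.15) = 2.452 mol
For 1.291 mol CH4, stoichiometry requires (1/1) × 1.291 = 1.291 mol H2O; 2.452 mol is available, so CH4 is limiting.
n(H2O) consumed = (1/1) × 1.291 = 1.291 mol; remaining = 2.452 − 1.291 = 1.161 mol
V(H2O) = nRT/P = 1.161 × 62.36 × 457 / 4720 = 7.010 L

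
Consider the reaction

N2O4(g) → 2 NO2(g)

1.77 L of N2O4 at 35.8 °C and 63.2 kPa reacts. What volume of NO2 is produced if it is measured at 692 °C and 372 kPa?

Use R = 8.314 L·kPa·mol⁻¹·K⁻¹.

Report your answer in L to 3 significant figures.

1.88 L

n(N2O4) = PV/RT = (63.2 × 1.77) / (8.314 × 308.95) = 0.04355 mol
n(NO2) = (2/1) × 0.04355 = 0.08710 mol
V = nRT/P = 0.08710 × 8.314 × 965.15 / 372 = 1.879 L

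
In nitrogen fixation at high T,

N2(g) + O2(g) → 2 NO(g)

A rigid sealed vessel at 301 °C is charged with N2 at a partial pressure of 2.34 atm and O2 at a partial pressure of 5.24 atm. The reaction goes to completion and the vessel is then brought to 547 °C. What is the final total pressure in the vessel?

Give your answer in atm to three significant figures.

At constant V, partial pressures at 301 °C are proportional to moles, so apply stoichiometry directly to pressures.
P(O2) required for 2.34 atm of N2 = (1/1) × 2.34 = 2.340 atm; available 5.24 atm, so N2 is limiting.
P(O2) remaining = 5.24 − (1/1) × 2.34 = 2.900 atm
P(gaseous products) = (2)/1 × 2.34 = 4.680 atm
P_total at 301 °C = 2.900 + 4.680 = 7.580 atm
Scaling to 547 °C: P = 7.580 × 820.15/574.15 = 10.83 atm

10.8 atm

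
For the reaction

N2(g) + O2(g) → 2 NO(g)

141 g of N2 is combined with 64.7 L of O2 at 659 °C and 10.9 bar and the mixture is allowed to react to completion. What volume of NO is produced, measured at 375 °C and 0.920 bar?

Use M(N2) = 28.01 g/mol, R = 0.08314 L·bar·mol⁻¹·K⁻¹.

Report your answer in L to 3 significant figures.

590 L

n(N2) = 141 / 28.01 = 5.034 mol
n(O2) = PV/RT = (10.9 × 64.7) / (0.08314 × 932.15) = 9.100 mol
For 5.034 mol N2, stoichiometry requires (1/1) × 5.034 = 5.034 mol O2; 9.100 mol is available, so N2 is limiting.
n(NO) = (2/1) × 5.034 = 10.07 mol
V(NO) = nRT/P = 10.07 × 0.08314 × 648.15 / 0.920 = 589.8 L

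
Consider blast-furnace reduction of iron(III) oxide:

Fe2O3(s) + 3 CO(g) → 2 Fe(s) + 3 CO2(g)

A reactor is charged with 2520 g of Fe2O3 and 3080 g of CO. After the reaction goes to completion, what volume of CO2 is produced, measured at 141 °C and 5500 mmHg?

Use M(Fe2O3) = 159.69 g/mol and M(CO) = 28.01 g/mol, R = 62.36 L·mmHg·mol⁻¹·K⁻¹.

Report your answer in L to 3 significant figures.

n(Fe2O3) = 2520 / 159.69 = 15.78 mol
n(CO) = 3080 / 28.01 = 110.0 mol
For 15.78 mol Fe2O3, stoichiometry requires (3/1) × 15.78 = 47.34 mol CO; 110.0 mol is available, so Fe2O3 is limiting.
n(CO2) = (3/1) × 15.78 = 47.34 mol
V(CO2) = nRT/P = 47.34 × 62.36 × 414.15 / 5500 = 222.3 L

222 L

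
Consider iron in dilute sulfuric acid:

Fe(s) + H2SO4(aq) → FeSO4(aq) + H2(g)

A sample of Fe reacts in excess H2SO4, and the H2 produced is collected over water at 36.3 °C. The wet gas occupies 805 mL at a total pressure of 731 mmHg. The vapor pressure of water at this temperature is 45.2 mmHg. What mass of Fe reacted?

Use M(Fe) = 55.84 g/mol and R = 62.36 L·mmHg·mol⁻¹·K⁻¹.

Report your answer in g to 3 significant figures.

P(H2) = 731 − 45.2 = 685.8 mmHg
n(H2) = PV/RT = (685.8 × 0.8050) / (62.36 × 309.45) = 0.02861 mol
n(Fe) = (1/1) × 0.02861 = 0.02861 mol
m(Fe) = 0.02861 × 55.84 = 1.598 g

1.60 g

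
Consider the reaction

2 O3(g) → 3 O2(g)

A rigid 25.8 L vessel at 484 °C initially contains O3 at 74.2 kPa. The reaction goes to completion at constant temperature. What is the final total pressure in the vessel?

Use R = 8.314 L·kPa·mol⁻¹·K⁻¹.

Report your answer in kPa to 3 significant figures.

Rigid vessel, constant T ⇒ P scales with total gas moles (2 → 3).
P_final = (3/2) × 74.2 = 111.3 kPa

111 kPa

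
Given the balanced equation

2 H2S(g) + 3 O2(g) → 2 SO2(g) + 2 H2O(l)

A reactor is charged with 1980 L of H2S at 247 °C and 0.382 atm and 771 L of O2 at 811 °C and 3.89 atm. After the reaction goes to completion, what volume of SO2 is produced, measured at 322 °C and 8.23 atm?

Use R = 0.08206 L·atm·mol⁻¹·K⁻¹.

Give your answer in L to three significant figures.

105 L

n(H2S) = PV/RT = (0.382 × 1980) / (0.08206 × 520.15) = 17.72 mol
n(O2) = PV/RT = (3.89 × 771) / (0.08206 × 1084.15) = 33.71 mol
For 17.72 mol H2S, stoichiometry requires (3/2) × 17.72 = 26.58 mol O2; 33.71 mol is available, so H2S is limiting.
n(SO2) = (2/2) × 17.72 = 17.72 mol
V(SO2) = nRT/P = 17.72 × 0.08206 × 595.15 / 8.23 = 105.2 L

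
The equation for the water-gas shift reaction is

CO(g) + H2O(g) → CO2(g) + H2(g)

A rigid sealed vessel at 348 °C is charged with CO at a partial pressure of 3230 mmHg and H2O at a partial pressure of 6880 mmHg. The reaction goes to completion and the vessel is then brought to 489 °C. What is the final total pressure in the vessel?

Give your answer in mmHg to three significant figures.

12400 mmHg

Because the vessel is rigid and T is held at 348 °C, work the stoichiometry in partial pressures (P_i = n_iRT/V).
P(H2O) required for 3230 mmHg of CO = (1/1) × 3230 = 3230 mmHg; available 6880 mmHg, so CO is limiting.
P(H2O) remaining = 6880 − (1/1) × 3230 = 3650 mmHg
P(gaseous products) = (1+1)/1 × 3230 = 6460 mmHg
P_total at 348 °C = 3650 + 6460 = 10110 mmHg
Scaling to 489 °C: P = 10110 × 762.15/621.15 = 12400 mmHg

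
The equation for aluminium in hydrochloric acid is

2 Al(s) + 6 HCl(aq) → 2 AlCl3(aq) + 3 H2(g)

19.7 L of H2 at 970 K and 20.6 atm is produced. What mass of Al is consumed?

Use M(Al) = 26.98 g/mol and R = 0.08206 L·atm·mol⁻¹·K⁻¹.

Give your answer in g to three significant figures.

91.7 g

n(H2) = PV/RT = (20.6 × 19.7) / (0.08206 × 970) = 5.098 mol
n(Al) = (2/3) × 5.098 = 3.399 mol
m(Al) = 3.399 × 26.98 = 91.71 g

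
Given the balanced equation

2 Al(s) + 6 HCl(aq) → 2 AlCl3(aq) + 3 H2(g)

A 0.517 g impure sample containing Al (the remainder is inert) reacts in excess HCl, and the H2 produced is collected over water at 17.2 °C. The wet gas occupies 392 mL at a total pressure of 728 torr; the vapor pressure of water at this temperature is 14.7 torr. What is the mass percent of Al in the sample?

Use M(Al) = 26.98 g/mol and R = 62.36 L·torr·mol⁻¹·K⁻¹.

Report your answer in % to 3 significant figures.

53.7 %

P(H2) = 728 − 14.7 = 713.3 torr
n(H2) = PV/RT = (713.3 × 0.3920) / (62.36 × 290.35) = 0.01544 mol
n(Al) = (2/3) × 0.01544 = 0.01029 mol
m(Al) = 0.01029 × 26.98 = 0.2776 g
%Al = 0.2776 / 0.517 × 100 = 53.69%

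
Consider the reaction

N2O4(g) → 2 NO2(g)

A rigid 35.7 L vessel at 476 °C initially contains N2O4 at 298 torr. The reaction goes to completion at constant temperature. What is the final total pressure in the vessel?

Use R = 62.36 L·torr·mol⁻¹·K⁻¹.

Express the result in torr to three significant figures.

At constant T and V, P ∝ n(gas): 1 mol gas → 2 mol gas.
P_final = (2/1) × 298 = 596.0 torr

596 torr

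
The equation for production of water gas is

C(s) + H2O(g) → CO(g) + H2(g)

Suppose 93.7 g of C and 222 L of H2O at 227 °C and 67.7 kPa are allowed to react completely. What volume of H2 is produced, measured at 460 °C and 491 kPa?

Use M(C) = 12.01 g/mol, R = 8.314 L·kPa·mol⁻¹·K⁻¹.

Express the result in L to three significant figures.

44.9 L

n(C) = 93.7 / 12.01 = 7.802 mol
n(H2O) = PV/RT = (67.7 × 222) / (8.314 × 500.15) = 3.614 mol
For 7.802 mol C, stoichiometry requires (1/1) × 7.802 = 7.802 mol H2O; 3.614 mol is available, so H2O is limiting.
n(H2) = (1/1) × 3.614 = 3.614 mol
V(H2) = nRT/P = 3.614 × 8.314 × 733.15 / 491 = 44.87 L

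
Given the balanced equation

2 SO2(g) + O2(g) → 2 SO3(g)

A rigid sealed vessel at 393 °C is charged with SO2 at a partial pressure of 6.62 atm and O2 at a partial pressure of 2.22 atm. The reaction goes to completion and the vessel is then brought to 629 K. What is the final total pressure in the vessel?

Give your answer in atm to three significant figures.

6.25 atm

Because the vessel is rigid and T is held at 393 °C, work the stoichiometry in partial pressures (P_i = n_iRT/V).
P(O2) required for 6.62 atm of SO2 = (1/2) × 6.62 = 3.310 atm; available 2.22 atm, so O2 is limiting.
P(SO2) remaining = 6.62 − (2/1) × 2.22 = 2.180 atm
P(gaseous products) = (2)/1 × 2.22 = 4.440 atm
P_total at 393 °C = 2.180 + 4.440 = 6.620 atm
Scaling to 629 K: P = 6.620 × 629/666.15 = 6.251 atm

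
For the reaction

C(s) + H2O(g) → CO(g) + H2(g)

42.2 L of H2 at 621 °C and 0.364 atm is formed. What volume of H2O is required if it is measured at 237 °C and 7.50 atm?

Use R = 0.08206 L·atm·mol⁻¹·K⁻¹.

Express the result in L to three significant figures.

1.17 L

n(H2) = PV/RT = (0.364 × 42.2) / (0.08206 × 894.15) = 0.2093 mol
n(H2O) = (1/1) × 0.2093 = 0.2093 mol
V = nRT/P = 0.2093 × 0.08206 × 510.15 / 7.50 = 1.168 L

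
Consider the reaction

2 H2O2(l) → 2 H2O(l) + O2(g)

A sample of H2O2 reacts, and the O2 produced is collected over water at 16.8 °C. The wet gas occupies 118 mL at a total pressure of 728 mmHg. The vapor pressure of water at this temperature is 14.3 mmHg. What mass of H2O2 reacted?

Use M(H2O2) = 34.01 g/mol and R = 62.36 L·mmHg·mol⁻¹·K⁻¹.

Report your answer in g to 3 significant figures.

0.317 g

P(O2) = 728 − 14.3 = 713.7 mmHg
n(O2) = PV/RT = (713.7 × 0.1180) / (62.36 × 289.95) = 0.004658 mol
n(H2O2) = (2/1) × 0.004658 = 0.009316 mol
m(H2O2) = 0.009316 × 34.01 = 0.3168 g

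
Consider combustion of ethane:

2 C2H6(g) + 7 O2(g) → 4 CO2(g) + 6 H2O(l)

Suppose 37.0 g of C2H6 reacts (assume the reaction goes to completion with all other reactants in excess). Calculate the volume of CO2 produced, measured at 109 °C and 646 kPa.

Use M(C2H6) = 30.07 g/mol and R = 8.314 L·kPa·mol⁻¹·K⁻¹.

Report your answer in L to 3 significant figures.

12.1 L

n(C2H6) = 37.00 / 30.07 = 1.230 mol
n(CO2) = (4/2) × 1.230 = 2.460 mol
V = nRT/P = 2.460 × 8.314 × 382.15 / 646 = 12.10 L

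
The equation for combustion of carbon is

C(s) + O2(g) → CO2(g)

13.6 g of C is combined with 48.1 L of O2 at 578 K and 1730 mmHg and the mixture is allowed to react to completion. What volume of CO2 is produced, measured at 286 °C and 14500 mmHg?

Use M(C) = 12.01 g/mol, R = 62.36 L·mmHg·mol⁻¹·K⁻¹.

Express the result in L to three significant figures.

2.72 L

n(C) = 13.6 / 12.01 = 1.132 mol
n(O2) = PV/RT = (1730 × 48.1) / (62.36 × 578) = 2.309 mol
For 1.132 mol C, stoichiometry requires (1/1) × 1.132 = 1.132 mol O2; 2.309 mol is available, so C is limiting.
n(CO2) = (1/1) × 1.132 = 1.132 mol
V(CO2) = nRT/P = 1.132 × 62.36 × 559.15 / 14500 = 2.722 L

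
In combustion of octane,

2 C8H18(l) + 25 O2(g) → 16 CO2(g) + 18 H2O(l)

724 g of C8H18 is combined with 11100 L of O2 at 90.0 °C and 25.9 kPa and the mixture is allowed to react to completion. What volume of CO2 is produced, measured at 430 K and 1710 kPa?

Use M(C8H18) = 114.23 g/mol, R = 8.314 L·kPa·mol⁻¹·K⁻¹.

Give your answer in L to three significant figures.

n(C8H18) = 724 / 114.23 = 6.338 mol
n(O2) = PV/RT = (25.9 × 11100) / (8.314 × 363.15) = 95.22 mol
For 6.338 mol C8H18, stoichiometry requires (25/2) × 6.338 = 79.22 mol O2; 95.22 mol is available, so C8H18 is limiting.
n(CO2) = (16/2) × 6.338 = 50.70 mol
V(CO2) = nRT/P = 50.70 × 8.314 × 430 / 1710 = 106.0 L

106 L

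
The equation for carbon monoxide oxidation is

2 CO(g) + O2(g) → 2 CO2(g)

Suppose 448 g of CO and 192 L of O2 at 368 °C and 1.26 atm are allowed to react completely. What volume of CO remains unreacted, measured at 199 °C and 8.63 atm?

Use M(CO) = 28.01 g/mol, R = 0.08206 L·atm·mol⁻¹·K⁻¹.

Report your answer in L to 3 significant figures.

30.5 L

n(CO) = 448 / 28.01 = 15.99 mol
n(O2) = PV/RT = (1.26 × 192) / (0.08206 × 641.15) = 4.598 mol
For 15.99 mol CO, stoichiometry requires (1/2) × 15.99 = 7.995 mol O2; 4.598 mol is available, so O2 is limiting.
n(CO) consumed = (2/1) × 4.598 = 9.196 mol; remaining = 15.99 − 9.196 = 6.794 mol
V(CO) = nRT/P = 6.794 × 0.08206 × 472.15 / 8.63 = 30.50 L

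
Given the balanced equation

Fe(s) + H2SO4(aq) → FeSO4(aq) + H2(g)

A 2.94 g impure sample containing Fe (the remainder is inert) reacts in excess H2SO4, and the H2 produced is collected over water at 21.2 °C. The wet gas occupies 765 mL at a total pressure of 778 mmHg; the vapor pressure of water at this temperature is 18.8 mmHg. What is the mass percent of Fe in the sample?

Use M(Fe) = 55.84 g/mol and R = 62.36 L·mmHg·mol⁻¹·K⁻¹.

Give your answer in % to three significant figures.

60.1 %

P(H2) = 778 − 18.8 = 759.2 mmHg
n(H2) = PV/RT = (759.2 × 0.7650) / (62.36 × 294.35) = 0.03164 mol
n(Fe) = (1/1) × 0.03164 = 0.03164 mol
m(Fe) = 0.03164 × 55.84 = 1.767 g
%Fe = 1.767 / 2.94 × 100 = 60.10%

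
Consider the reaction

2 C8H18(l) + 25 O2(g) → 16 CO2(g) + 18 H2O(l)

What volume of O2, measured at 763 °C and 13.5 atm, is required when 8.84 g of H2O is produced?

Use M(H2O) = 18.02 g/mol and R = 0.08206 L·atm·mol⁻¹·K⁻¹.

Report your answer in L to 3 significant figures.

4.29 L

n(H2O) = 8.840 / 18.02 = 0.4906 mol
n(O2) = (25/18) × 0.4906 = 0.6814 mol
V = nRT/P = 0.6814 × 0.08206 × 1036.15 / 13.5 = 4.292 L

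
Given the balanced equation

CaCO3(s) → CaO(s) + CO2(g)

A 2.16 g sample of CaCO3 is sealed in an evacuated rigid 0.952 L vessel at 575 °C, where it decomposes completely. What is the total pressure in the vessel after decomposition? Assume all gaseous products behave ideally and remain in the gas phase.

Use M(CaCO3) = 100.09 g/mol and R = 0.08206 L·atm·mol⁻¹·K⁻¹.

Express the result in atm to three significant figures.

n(CaCO3) = 2.16 / 100.09 = 0.02158 mol
n(gas produced) = (1/1) × 0.02158 = 0.02158 mol
P = nRT/V = 0.02158 × 0.08206 × 848.15 / 0.952 = 1.578 atm

1.58 atm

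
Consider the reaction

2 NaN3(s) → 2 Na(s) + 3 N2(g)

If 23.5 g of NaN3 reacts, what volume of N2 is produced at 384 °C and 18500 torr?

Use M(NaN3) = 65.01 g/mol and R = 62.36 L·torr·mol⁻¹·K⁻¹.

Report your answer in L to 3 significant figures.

1.20 L

n(NaN3) = 23.50 / 65.01 = 0.3615 mol
n(N2) = (3/2) × 0.3615 = 0.5423 mol
V = nRT/P = 0.5423 × 62.36 × 657.15 / 18500 = 1.201 L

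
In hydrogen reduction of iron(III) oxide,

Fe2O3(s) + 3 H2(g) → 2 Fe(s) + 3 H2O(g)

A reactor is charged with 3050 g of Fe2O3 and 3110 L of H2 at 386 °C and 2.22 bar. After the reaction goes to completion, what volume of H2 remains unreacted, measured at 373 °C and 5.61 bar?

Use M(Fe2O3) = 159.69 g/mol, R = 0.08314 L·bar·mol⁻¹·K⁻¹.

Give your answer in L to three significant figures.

n(Fe2O3) = 3050 / 159.69 = 19.10 mol
n(H2) = PV/RT = (2.22 × 3110) / (0.08314 × 659.15) = 126.0 mol
For 19.10 mol Fe2O3, stoichiometry requires (3/1) × 19.10 = 57.30 mol H2; 126.0 mol is available, so Fe2O3 is limiting.
n(H2) consumed = (3/1) × 19.10 = 57.30 mol; remaining = 126.0 − 57.30 = 68.70 mol
V(H2) = nRT/P = 68.70 × 0.08314 × 646.15 / 5.61 = 657.9 L

658 L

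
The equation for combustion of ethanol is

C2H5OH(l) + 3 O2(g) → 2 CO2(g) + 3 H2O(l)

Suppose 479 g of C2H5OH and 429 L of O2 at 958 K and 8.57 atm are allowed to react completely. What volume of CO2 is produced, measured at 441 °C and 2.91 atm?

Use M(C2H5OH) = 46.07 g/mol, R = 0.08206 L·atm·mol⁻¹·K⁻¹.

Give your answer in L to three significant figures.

419 L

n(C2H5OH) = 479 / 46.07 = 10.40 mol
n(O2) = PV/RT = (8.57 × 429) / (0.08206 × 958) = 46.77 mol
For 10.40 mol C2H5OH, stoichiometry requires (3/1) × 10.40 = 31.20 mol O2; 46.77 mol is available, so C2H5OH is limiting.
n(CO2) = (2/1) × 10.40 = 20.80 mol
V(CO2) = nRT/P = 20.80 × 0.08206 × 714.15 / 2.91 = 418.9 L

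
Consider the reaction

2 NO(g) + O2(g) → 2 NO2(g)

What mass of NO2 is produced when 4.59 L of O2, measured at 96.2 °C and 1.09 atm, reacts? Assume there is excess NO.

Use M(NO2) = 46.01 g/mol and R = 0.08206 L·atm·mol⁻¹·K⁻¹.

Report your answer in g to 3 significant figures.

n(O2) = PV/RT = (1.09 × 4.59) / (0.08206 × 369.35) = 0.1651 mol
n(NO2) = (2/1) × 0.1651 = 0.3302 mol
m(NO2) = 0.3302 × 46.01 = 15.19 g

15.2 g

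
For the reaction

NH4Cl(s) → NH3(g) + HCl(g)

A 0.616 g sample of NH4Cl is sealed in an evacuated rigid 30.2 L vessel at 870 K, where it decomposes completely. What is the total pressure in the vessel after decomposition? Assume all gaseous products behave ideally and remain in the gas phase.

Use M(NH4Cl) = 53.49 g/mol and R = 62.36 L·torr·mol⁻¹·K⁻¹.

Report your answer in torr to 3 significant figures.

n(NH4Cl) = 0.616 / 53.49 = 0.01152 mol
n(gas produced) = (2/1) × 0.01152 = 0.02304 mol
P = nRT/V = 0.02304 × 62.36 × 870 / 30.2 = 41.39 torr

41.4 torr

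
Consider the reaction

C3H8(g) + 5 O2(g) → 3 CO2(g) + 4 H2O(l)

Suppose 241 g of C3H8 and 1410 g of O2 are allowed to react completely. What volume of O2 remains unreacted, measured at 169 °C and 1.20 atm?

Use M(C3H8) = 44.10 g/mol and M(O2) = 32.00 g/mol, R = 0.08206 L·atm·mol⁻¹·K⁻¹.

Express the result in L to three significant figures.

n(C3H8) = 241 / 44.10 = 5.465 mol
n(O2) = 1410 / 32.00 = 44.06 mol
For 5.465 mol C3H8, stoichiometry requires (5/1) × 5.465 = 27.32 mol O2; 44.06 mol is available, so C3H8 is limiting.
n(O2) consumed = (5/1) × 5.465 = 27.32 mol; remaining = 44.06 − 27.32 = 16.74 mol
V(O2) = nRT/P = 16.74 × 0.08206 × 442.15 / 1.20 = 506.1 L

506 L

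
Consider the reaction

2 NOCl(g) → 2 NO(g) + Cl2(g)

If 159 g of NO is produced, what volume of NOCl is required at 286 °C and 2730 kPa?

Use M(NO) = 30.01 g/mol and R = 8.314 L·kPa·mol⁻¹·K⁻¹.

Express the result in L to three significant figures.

9.02 L

n(NO) = 159.0 / 30.01 = 5.298 mol
n(NOCl) = (2/2) × 5.298 = 5.298 mol
V = nRT/P = 5.298 × 8.314 × 559.15 / 2730 = 9.022 L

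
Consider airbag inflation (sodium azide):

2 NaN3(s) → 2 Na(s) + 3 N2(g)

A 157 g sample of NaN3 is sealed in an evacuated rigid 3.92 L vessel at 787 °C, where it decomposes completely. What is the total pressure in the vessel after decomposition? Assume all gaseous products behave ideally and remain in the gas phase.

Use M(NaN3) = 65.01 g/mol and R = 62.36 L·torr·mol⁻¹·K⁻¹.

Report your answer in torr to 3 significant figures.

61100 torr

n(NaN3) = 157 / 65.01 = 2.415 mol
n(gas produced) = (3/2) × 2.415 = 3.623 mol
P = nRT/V = 3.623 × 62.36 × 1060.15 / 3.92 = 61100 torr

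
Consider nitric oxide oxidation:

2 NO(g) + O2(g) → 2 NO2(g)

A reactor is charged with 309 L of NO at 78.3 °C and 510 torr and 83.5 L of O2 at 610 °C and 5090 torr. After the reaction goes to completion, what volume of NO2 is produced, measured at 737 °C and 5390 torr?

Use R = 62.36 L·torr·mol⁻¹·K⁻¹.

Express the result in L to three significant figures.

n(NO) = PV/RT = (510 × 309) / (62.36 × 351.45) = 7.190 mol
n(O2) = PV/RT = (5090 × 83.5) / (62.36 × 883.15) = 7.717 mol
For 7.190 mol NO, stoichiometry requires (1/2) × 7.190 = 3.595 mol O2; 7.717 mol is available, so NO is limiting.
n(NO2) = (2/2) × 7.190 = 7.190 mol
V(NO2) = nRT/P = 7.190 × 62.36 × 1010.15 / 5390 = 84.03 L

84.0 L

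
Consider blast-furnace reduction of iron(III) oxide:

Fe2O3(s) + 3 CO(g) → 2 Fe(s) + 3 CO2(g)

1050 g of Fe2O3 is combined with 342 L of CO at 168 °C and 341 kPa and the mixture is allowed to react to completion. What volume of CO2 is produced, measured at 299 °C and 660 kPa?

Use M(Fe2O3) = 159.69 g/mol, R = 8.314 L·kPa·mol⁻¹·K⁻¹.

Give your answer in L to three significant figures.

n(Fe2O3) = 1050 / 159.69 = 6.575 mol
n(CO) = PV/RT = (341 × 342) / (8.314 × 441.15) = 31.80 mol
For 6.575 mol Fe2O3, stoichiometry requires (3/1) × 6.575 = 19.73 mol CO; 31.80 mol is available, so Fe2O3 is limiting.
n(CO2) = (3/1) × 6.575 = 19.73 mol
V(CO2) = nRT/P = 19.73 × 8.314 × 572.15 / 660 = 142.2 L

142 L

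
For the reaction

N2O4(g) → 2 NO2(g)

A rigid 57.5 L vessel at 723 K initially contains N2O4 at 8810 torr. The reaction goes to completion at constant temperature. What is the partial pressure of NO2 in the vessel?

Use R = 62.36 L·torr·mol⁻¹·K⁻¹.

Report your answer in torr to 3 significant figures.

n(N2O4)₀ = PV/RT = (8810 × 57.5) / (62.36 × 723) = 11.24 mol
n(NO2) = (2/1) × 11.24 = 22.48 mol
P(NO2) = nRT/V = 22.48 × 62.36 × 723 / 57.5 = 17630 torr

17600 torr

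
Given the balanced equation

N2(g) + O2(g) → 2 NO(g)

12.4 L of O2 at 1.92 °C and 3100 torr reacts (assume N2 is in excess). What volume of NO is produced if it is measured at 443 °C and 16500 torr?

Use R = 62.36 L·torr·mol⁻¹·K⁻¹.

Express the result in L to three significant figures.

12.1 L

n(O2) = PV/RT = (3100 × 12.4) / (62.36 × 275.07) = 2.241 mol
n(NO) = (2/1) × 2.241 = 4.482 mol
V = nRT/P = 4.482 × 62.36 × 716.15 / 16500 = 12.13 L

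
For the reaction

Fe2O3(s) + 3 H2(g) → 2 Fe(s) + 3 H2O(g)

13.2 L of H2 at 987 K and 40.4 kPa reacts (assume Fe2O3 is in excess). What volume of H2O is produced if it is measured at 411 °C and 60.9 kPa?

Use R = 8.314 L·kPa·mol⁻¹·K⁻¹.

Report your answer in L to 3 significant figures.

6.07 L

n(H2) = PV/RT = (40.4 × 13.2) / (8.314 × 987) = 0.06499 mol
n(H2O) = (3/3) × 0.06499 = 0.06499 mol
V = nRT/P = 0.06499 × 8.314 × 684.15 / 60.9 = 6.070 L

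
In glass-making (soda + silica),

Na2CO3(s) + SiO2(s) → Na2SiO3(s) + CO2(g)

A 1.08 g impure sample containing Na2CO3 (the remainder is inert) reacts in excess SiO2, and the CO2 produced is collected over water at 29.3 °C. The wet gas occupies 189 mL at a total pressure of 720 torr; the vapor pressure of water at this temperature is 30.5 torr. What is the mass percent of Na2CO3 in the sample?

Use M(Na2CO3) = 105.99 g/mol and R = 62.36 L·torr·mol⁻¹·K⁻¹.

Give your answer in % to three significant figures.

P(CO2) = 720 − 30.5 = 689.5 torr
n(CO2) = PV/RT = (689.5 × 0.1890) / (62.36 × 302.45) = 0.006909 mol
n(Na2CO3) = (1/1) × 0.006909 = 0.006909 mol
m(Na2CO3) = 0.006909 × 105.99 = 0.7323 g
%Na2CO3 = 0.7323 / 1.08 × 100 = 67.81%

67.8 %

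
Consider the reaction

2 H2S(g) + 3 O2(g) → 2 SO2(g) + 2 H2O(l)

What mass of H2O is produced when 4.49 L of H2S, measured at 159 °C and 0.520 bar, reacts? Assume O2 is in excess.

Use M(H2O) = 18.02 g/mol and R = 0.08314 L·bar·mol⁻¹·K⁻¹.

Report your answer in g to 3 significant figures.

1.17 g

n(H2S) = PV/RT = (0.520 × 4.49) / (0.08314 × 432.15) = 0.06498 mol
n(H2O) = (2/2) × 0.06498 = 0.06498 mol
m(H2O) = 0.06498 × 18.02 = 1.171 g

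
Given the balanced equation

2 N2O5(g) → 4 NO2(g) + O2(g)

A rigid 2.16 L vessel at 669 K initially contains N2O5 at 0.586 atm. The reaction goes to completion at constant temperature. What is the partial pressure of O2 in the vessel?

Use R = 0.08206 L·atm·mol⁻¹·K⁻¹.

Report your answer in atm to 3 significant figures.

n(N2O5)₀ = PV/RT = (0.586 × 2.16) / (0.08206 × 669) = 0.02306 mol
n(O2) = (1/2) × 0.02306 = 0.01153 mol
P(O2) = nRT/V = 0.01153 × 0.08206 × 669 / 2.16 = 0.2930 atm

0.293 atm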